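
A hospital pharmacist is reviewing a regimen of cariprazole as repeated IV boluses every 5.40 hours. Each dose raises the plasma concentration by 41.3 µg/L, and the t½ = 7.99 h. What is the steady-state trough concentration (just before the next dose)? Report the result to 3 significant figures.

k = ln 2 / 7.99 = 0.08675 h⁻¹
Fraction remaining after one interval: e^(−kτ) = e^(−0.08675 × 5.40) = 0.6260
R = 1 / (1 − 0.6260) = 2.674
Css,max = 41.3 × 2.674 = 110.4 µg/L
Css,min = Css,max × e^(−kτ) = 110.4 × 0.6260 ≈ 69.1 µg/L

69.1 µg/L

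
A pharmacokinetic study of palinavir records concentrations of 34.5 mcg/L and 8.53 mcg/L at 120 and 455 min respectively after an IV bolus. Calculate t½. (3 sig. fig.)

166 minutes

k = ln(C₁/C₂) / (t₂ − t₁) = ln(34.5/8.53) / (455 − 120)
  = 1.397 / 335.0 = 0.004171 min⁻¹
t½ = ln 2 / k = ln 2 / 0.004171 ≈ 166 minutes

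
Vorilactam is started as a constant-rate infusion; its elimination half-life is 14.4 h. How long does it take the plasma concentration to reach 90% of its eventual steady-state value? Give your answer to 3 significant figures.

k = ln 2 / 14.4 = 0.04814 h⁻¹
f = 1 − e^(−kt)  ⇒  t = −ln(1 − f) / k
t = −ln(1 − 0.9) / 0.04814 = 2.303 / 0.04814 ≈ 47.8 hours

47.8 hours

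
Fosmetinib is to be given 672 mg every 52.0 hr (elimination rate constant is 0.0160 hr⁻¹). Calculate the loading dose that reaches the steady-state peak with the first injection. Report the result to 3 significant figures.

1190 mg

Accumulation ratio R = 1 / (1 − e^(−kτ)) = 1 / (1 − e^(−0.01600×52.0)) = 1 / (1 − 0.4352) = 1.770
Loading dose = maintenance dose × R = 672 × 1.770 ≈ 1190 mg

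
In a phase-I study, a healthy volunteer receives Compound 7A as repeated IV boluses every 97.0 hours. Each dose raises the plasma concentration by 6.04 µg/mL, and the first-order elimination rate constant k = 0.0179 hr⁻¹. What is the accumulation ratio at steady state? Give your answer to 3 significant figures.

Fraction remaining after one interval: e^(−kτ) = e^(−0.01790 × 97.0) = 0.1762
R = 1 / (1 − 0.1762) = 1 / 0.8238 ≈ 1.21

1.21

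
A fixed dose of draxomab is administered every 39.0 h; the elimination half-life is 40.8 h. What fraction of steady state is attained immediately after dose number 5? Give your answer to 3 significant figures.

k = ln 2 / 40.8 = 0.01699 h⁻¹
f_n = 1 − e^(−nkτ) = 1 − e^(−5 × 0.01699 × 39.0) = 1 − e^(−3.313) = 1 − 0.03641 ≈ 0.964

0.964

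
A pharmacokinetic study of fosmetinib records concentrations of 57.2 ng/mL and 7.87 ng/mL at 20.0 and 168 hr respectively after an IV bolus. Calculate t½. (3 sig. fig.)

k = ln(C₁/C₂) / (t₂ − t₁) = ln(57.2/7.87) / (168 − 20.0)
  = 1.983 / 148.0 = 0.01340 hr⁻¹
t½ = ln 2 / k = ln 2 / 0.01340 ≈ 51.7 hours

51.7 hours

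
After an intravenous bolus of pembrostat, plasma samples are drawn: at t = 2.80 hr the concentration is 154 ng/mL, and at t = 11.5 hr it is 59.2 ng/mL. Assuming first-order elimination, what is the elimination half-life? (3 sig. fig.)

k = ln(C₁/C₂) / (t₂ − t₁) = ln(154/59.2) / (11.5 − 2.80)
  = 0.9560 / 8.700 = 0.1099 hr⁻¹
t½ = ln 2 / k = ln 2 / 0.1099 ≈ 6.31 hours

6.31 hours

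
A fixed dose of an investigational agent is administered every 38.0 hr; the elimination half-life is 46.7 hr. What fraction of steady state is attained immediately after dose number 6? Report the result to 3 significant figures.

k = ln 2 / 46.7 = 0.01484 hr⁻¹
f_n = 1 − e^(−nkτ) = 1 − e^(−6 × 0.01484 × 38.0) = 1 − e^(−3.384) = 1 − 0.03391 ≈ 0.966

0.966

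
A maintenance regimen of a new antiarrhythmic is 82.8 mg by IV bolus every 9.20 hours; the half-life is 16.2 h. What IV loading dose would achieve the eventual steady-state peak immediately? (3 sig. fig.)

254 mg

k = ln 2 / 16.2 = 0.04279 h⁻¹
Accumulation ratio R = 1 / (1 − e^(−kτ)) = 1 / (1 − e^(−0.04279×9.20)) = 1 / (1 − 0.6746) = 3.073
Loading dose = maintenance dose × R = 82.8 × 3.073 ≈ 254 mg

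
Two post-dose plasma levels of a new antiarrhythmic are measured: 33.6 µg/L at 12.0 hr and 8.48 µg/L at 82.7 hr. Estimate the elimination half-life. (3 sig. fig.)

k = ln(C₁/C₂) / (t₂ − t₁) = ln(33.6/8.48) / (82.7 − 12.0)
  = 1.377 / 70.70 = 0.01947 hr⁻¹
t½ = ln 2 / k = ln 2 / 0.01947 ≈ 35.6 hours

35.6 hours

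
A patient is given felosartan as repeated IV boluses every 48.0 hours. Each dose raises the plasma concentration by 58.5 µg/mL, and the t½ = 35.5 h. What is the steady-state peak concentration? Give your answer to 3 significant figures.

k = ln 2 / 35.5 = 0.01953 h⁻¹
Fraction remaining after one interval: e^(−kτ) = e^(−0.01953 × 48.0) = 0.3917
R = 1 / (1 − 0.3917) = 1.644
Css,max = 58.5 × 1.644 ≈ 96.2 µg/mL

96.2 µg/mL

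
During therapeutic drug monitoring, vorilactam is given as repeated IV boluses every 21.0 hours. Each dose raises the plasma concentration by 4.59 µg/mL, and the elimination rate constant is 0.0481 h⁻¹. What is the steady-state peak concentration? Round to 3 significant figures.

7.22 µg/mL

Fraction remaining after one interval: e^(−kτ) = e^(−0.04810 × 21.0) = 0.3642
R = 1 / (1 − 0.3642) = 1.573
Css,max = 4.59 × 1.573 ≈ 7.22 µg/mL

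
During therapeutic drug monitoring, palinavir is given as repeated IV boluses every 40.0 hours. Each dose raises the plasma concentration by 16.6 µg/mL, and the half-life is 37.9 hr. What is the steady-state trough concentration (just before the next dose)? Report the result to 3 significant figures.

k = ln 2 / 37.9 = 0.01829 hr⁻¹
Fraction remaining after one interval: e^(−kτ) = e^(−0.01829 × 40.0) = 0.4812
R = 1 / (1 − 0.4812) = 1.927
Css,max = 16.6 × 1.927 = 31.99 µg/mL
Css,min = Css,max × e^(−kτ) = 31.99 × 0.4812 ≈ 15.4 µg/mL

15.4 µg/mL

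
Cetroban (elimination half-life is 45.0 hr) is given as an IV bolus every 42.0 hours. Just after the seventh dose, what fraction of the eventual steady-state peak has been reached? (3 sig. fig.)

k = ln 2 / 45.0 = 0.01540 hr⁻¹
f_n = 1 − e^(−nkτ) = 1 − e^(−7 × 0.01540 × 42.0) = 1 − e^(−4.529) = 1 − 0.01080 ≈ 0.989

0.989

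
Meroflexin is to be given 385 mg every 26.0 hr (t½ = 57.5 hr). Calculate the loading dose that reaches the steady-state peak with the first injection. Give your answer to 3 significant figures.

k = ln 2 / 57.5 = 0.01205 hr⁻¹
Accumulation ratio R = 1 / (1 − e^(−kτ)) = 1 / (1 − e^(−0.01205×26.0)) = 1 / (1 − 0.7309) = 3.717
Loading dose = maintenance dose × R = 385 × 3.717 ≈ 1430 mg

1430 mg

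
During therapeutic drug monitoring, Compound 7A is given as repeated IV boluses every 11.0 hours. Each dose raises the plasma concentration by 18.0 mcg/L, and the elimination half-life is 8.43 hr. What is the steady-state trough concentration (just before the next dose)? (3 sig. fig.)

k = ln 2 / 8.43 = 0.08222 hr⁻¹
Fraction remaining after one interval: e^(−kτ) = e^(−0.08222 × 11.0) = 0.4048
R = 1 / (1 − 0.4048) = 1.680
Css,max = 18.0 × 1.680 = 30.24 mcg/L
Css,min = Css,max × e^(−kτ) = 30.24 × 0.4048 ≈ 12.2 mcg/L

12.2 mcg/L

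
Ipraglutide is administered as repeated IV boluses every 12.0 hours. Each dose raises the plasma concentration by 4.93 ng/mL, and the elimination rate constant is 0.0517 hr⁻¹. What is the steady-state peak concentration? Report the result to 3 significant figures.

10.7 ng/mL

Fraction remaining after one interval: e^(−kτ) = e^(−0.05170 × 12.0) = 0.5377
R = 1 / (1 − 0.5377) = 2.163
Css,max = 4.93 × 2.163 ≈ 10.7 ng/mL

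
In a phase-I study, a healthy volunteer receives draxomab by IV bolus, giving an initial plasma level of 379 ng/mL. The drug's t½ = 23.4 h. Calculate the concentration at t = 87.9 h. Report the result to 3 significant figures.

k = ln 2 / 23.4 = 0.02962 h⁻¹
87.9 h is 3.756 half-lives, so C = 379 × (1/2)^3.756 = 379 × 0.07400 ≈ 28.0 ng/mL

28.0 ng/mL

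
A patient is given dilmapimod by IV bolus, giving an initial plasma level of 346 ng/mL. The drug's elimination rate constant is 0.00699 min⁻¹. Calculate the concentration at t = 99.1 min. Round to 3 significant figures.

C(t) = C₀ e^(−kt) = 346 × e^(−0.006990 × 99.1) = 346 × e^(−0.6927) = 346 × 0.5002 ≈ 173 ng/mL

173 ng/mL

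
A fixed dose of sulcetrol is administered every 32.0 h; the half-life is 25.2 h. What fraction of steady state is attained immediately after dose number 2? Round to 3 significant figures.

0.828

k = ln 2 / 25.2 = 0.02751 h⁻¹
f_n = 1 − e^(−nkτ) = 1 − e^(−2 × 0.02751 × 32.0) = 1 − e^(−1.760) = 1 − 0.1720 ≈ 0.828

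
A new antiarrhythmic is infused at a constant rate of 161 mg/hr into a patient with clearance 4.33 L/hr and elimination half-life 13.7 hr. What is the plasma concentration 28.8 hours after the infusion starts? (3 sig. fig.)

28.5 mg/L

Css = rate / CL = 161 / 4.33 = 37.18 mg/L
k = ln 2 / 13.7 = 0.05059 hr⁻¹
C(t) = Css (1 − e^(−kt)) = 37.18 × (1 − e^(−1.457)) = 37.18 × 0.7671 ≈ 28.5 mg/L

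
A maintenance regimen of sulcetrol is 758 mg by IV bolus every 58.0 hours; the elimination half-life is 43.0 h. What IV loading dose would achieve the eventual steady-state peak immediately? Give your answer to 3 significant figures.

k = ln 2 / 43.0 = 0.01612 h⁻¹
Accumulation ratio R = 1 / (1 − e^(−kτ)) = 1 / (1 − e^(−0.01612×58.0)) = 1 / (1 − 0.3926) = 1.646
Loading dose = maintenance dose × R = 758 × 1.646 ≈ 1250 mg

1250 mg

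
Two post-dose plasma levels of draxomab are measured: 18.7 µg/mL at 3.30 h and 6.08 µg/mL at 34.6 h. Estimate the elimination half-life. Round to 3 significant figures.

19.3 hours

k = ln(C₁/C₂) / (t₂ − t₁) = ln(18.7/6.08) / (34.6 − 3.30)
  = 1.124 / 31.30 = 0.03590 h⁻¹
t½ = ln 2 / k = ln 2 / 0.03590 ≈ 19.3 hours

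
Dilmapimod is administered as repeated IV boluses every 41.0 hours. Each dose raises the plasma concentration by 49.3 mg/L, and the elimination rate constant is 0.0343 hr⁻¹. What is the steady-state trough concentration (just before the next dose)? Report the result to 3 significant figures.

Fraction remaining after one interval: e^(−kτ) = e^(−0.03430 × 41.0) = 0.2450
R = 1 / (1 − 0.2450) = 1.325
Css,max = 49.3 × 1.325 = 65.30 mg/L
Css,min = Css,max × e^(−kτ) = 65.30 × 0.2450 ≈ 16.0 mg/L

16.0 mg/L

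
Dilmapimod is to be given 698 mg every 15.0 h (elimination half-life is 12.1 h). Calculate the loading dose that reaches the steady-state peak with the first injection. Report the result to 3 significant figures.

1210 mg

k = ln 2 / 12.1 = 0.05728 h⁻¹
Accumulation ratio R = 1 / (1 − e^(−kτ)) = 1 / (1 − e^(−0.05728×15.0)) = 1 / (1 − 0.4235) = 1.735
Loading dose = maintenance dose × R = 698 × 1.735 ≈ 1210 mg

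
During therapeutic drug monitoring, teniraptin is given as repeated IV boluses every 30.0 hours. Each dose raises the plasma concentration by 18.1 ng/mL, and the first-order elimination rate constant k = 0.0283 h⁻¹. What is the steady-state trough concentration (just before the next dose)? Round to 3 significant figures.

Fraction remaining after one interval: e^(−kτ) = e^(−0.02830 × 30.0) = 0.4278
R = 1 / (1 − 0.4278) = 1.748
Css,max = 18.1 × 1.748 = 31.63 ng/mL
Css,min = Css,max × e^(−kτ) = 31.63 × 0.4278 ≈ 13.5 ng/mL

13.5 ng/mL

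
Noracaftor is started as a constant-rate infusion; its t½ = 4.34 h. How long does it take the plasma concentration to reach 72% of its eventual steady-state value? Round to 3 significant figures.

k = ln 2 / 4.34 = 0.1597 h⁻¹
f = 1 − e^(−kt)  ⇒  t = −ln(1 − f) / k
t = −ln(1 − 0.72) / 0.1597 = 1.273 / 0.1597 ≈ 7.97 hours

7.97 hours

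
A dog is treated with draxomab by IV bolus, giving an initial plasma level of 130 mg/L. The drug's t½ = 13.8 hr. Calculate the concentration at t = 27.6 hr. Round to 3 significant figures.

32.5 mg/L

k = ln 2 / 13.8 = 0.05023 hr⁻¹
C(t) = C₀ e^(−kt) = 130 × e^(−0.05023 × 27.6) = 130 × e^(−1.386) = 130 × 0.2500 ≈ 32.5 mg/L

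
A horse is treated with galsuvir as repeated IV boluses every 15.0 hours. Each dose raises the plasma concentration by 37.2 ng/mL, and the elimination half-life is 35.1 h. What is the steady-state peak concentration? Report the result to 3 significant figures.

k = ln 2 / 35.1 = 0.01975 h⁻¹
Fraction remaining after one interval: e^(−kτ) = e^(−0.01975 × 15.0) = 0.7436
R = 1 / (1 − 0.7436) = 3.901
Css,max = 37.2 × 3.901 ≈ 145 ng/mL

145 ng/mL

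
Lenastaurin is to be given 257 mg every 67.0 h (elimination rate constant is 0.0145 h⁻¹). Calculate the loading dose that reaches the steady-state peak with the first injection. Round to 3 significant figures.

414 mg

Accumulation ratio R = 1 / (1 − e^(−kτ)) = 1 / (1 − e^(−0.01450×67.0)) = 1 / (1 − 0.3785) = 1.609
Loading dose = maintenance dose × R = 257 × 1.609 ≈ 414 mg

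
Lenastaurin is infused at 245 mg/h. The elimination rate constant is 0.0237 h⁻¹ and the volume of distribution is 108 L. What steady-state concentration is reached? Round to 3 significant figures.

CL = k · V = 0.0237 × 108 = 2.560 L/h
Css = rate / CL = 245 / 2.560 ≈ 95.7 µg/mL

95.7 µg/mL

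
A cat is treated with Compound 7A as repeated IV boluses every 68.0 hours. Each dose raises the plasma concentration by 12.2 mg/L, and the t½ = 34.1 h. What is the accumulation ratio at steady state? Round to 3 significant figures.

k = ln 2 / 34.1 = 0.02033 h⁻¹
Fraction remaining after one interval: e^(−kτ) = e^(−0.02033 × 68.0) = 0.2510
R = 1 / (1 − 0.2510) = 1 / 0.7490 ≈ 1.34

1.34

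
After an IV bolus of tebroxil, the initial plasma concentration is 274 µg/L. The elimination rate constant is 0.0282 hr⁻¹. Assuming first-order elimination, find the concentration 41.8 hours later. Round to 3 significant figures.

84.3 µg/L

C(t) = C₀ e^(−kt) = 274 × e^(−0.02820 × 41.8) = 274 × e^(−1.179) = 274 × 0.3077 ≈ 84.3 µg/L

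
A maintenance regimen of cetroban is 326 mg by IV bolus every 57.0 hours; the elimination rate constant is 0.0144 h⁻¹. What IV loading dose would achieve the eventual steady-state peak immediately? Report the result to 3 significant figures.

582 mg

Accumulation ratio R = 1 / (1 − e^(−kτ)) = 1 / (1 − e^(−0.01440×57.0)) = 1 / (1 − 0.4401) = 1.786
Loading dose = maintenance dose × R = 326 × 1.786 ≈ 582 mg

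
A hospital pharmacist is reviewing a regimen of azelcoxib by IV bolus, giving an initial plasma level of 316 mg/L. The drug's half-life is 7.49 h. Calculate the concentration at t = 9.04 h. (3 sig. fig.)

137 mg/L

k = ln 2 / 7.49 = 0.09254 h⁻¹
9.04 h is 1.207 half-lives, so C = 316 × (1/2)^1.207 = 316 × 0.4332 ≈ 137 mg/L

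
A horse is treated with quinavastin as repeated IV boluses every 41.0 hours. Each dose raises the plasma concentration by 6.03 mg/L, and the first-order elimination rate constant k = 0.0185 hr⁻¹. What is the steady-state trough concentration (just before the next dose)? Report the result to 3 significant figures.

Fraction remaining after one interval: e^(−kτ) = e^(−0.01850 × 41.0) = 0.4684
R = 1 / (1 − 0.4684) = 1.881
Css,max = 6.03 × 1.881 = 11.34 mg/L
Css,min = Css,max × e^(−kτ) = 11.34 × 0.4684 ≈ 5.31 mg/L

5.31 mg/L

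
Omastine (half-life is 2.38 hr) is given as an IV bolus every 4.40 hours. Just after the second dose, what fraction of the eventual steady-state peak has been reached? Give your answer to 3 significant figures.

0.923

k = ln 2 / 2.38 = 0.2912 hr⁻¹
f_n = 1 − e^(−nkτ) = 1 − e^(−2 × 0.2912 × 4.40) = 1 − e^(−2.563) = 1 − 0.07708 ≈ 0.923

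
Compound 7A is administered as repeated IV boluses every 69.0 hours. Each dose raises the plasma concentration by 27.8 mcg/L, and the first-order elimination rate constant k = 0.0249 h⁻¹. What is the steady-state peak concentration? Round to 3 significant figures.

33.9 mcg/L

Fraction remaining after one interval: e^(−kτ) = e^(−0.02490 × 69.0) = 0.1794
R = 1 / (1 − 0.1794) = 1.219
Css,max = 27.8 × 1.219 ≈ 33.9 mcg/L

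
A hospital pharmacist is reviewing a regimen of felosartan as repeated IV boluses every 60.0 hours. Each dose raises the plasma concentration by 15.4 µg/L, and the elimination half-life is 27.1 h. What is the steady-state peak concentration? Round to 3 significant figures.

19.6 µg/L

k = ln 2 / 27.1 = 0.02558 h⁻¹
Fraction remaining after one interval: e^(−kτ) = e^(−0.02558 × 60.0) = 0.2155
R = 1 / (1 − 0.2155) = 1.275
Css,max = 15.4 × 1.275 ≈ 19.6 µg/L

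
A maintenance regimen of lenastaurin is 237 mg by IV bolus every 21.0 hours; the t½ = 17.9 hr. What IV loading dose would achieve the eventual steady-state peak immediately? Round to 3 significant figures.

426 mg

k = ln 2 / 17.9 = 0.03872 hr⁻¹
Accumulation ratio R = 1 / (1 − e^(−kτ)) = 1 / (1 − e^(−0.03872×21.0)) = 1 / (1 − 0.4434) = 1.797
Loading dose = maintenance dose × R = 237 × 1.797 ≈ 426 mg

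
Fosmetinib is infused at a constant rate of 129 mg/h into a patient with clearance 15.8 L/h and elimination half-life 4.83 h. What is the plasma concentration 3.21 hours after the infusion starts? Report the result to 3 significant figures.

Css = rate / CL = 129 / 15.8 = 8.165 µg/mL
k = ln 2 / 4.83 = 0.1435 h⁻¹
C(t) = Css (1 − e^(−kt)) = 8.165 × (1 − e^(−0.4607)) = 8.165 × 0.3691 ≈ 3.01 µg/mL

3.01 µg/mL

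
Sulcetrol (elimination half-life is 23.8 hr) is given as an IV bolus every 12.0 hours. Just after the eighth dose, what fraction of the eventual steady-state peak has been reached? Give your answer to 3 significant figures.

k = ln 2 / 23.8 = 0.02912 hr⁻¹
f_n = 1 − e^(−nkτ) = 1 − e^(−8 × 0.02912 × 12.0) = 1 − e^(−2.796) = 1 − 0.06106 ≈ 0.939

0.939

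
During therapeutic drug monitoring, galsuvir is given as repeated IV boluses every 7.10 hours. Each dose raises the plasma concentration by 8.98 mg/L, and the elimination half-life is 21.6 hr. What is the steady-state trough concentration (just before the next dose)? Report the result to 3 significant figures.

k = ln 2 / 21.6 = 0.03209 hr⁻¹
Fraction remaining after one interval: e^(−kτ) = e^(−0.03209 × 7.10) = 0.7963
R = 1 / (1 − 0.7963) = 4.908
Css,max = 8.98 × 4.908 = 44.07 mg/L
Css,min = Css,max × e^(−kτ) = 44.07 × 0.7963 ≈ 35.1 mg/L

35.1 mg/L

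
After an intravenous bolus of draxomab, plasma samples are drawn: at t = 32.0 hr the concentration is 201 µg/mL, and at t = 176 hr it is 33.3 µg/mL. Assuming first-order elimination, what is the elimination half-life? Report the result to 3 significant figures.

k = ln(C₁/C₂) / (t₂ − t₁) = ln(201/33.3) / (176 − 32.0)
  = 1.798 / 144.0 = 0.01248 hr⁻¹
t½ = ln 2 / k = ln 2 / 0.01248 ≈ 55.5 hours

55.5 hours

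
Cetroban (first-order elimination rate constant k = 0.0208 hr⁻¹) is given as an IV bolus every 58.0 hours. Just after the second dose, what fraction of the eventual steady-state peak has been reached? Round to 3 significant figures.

f_n = 1 − e^(−nkτ) = 1 − e^(−2 × 0.02080 × 58.0) = 1 − e^(−2.413) = 1 − 0.08956 ≈ 0.910

0.910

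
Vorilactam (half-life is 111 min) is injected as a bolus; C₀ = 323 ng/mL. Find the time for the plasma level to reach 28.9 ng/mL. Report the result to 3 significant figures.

k = ln 2 / 111 = 0.006245 min⁻¹
C(t) = C₀ e^(−kt)  ⇒  t = ln(C₀/C) / k
t = ln(323/28.9) / 0.006245 = 2.414 / 0.006245 ≈ 387 minutes

387 minutes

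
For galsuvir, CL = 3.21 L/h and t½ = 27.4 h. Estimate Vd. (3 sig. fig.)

k = ln 2 / t½ = ln 2 / 27.4 = 0.02530 h⁻¹
V = CL / k = 3.21 / 0.02530 ≈ 127 L

127 L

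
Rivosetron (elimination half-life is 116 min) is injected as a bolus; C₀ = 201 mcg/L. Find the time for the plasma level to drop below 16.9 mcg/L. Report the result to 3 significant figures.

k = ln 2 / 116 = 0.005975 min⁻¹
C(t) = C₀ e^(−kt)  ⇒  t = ln(C₀/C) / k
t = ln(201/16.9) / 0.005975 = 2.476 / 0.005975 ≈ 414 minutes

414 minutes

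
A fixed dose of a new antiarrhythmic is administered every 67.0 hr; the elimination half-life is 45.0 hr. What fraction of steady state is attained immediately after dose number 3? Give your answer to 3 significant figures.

k = ln 2 / 45.0 = 0.01540 hr⁻¹
f_n = 1 − e^(−nkτ) = 1 − e^(−3 × 0.01540 × 67.0) = 1 − e^(−3.096) = 1 − 0.04523 ≈ 0.955

0.955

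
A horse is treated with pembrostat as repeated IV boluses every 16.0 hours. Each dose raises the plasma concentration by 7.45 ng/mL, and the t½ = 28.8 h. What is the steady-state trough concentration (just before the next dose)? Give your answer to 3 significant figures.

15.9 ng/mL

k = ln 2 / 28.8 = 0.02407 h⁻¹
Fraction remaining after one interval: e^(−kτ) = e^(−0.02407 × 16.0) = 0.6804
R = 1 / (1 − 0.6804) = 3.129
Css,max = 7.45 × 3.129 = 23.31 ng/mL
Css,min = Css,max × e^(−kτ) = 23.31 × 0.6804 ≈ 15.9 ng/mL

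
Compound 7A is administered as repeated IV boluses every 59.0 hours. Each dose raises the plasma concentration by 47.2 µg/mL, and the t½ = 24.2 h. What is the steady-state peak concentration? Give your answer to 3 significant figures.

k = ln 2 / 24.2 = 0.02864 h⁻¹
Fraction remaining after one interval: e^(−kτ) = e^(−0.02864 × 59.0) = 0.1845
R = 1 / (1 − 0.1845) = 1.226
Css,max = 47.2 × 1.226 ≈ 57.9 µg/mL

57.9 µg/mL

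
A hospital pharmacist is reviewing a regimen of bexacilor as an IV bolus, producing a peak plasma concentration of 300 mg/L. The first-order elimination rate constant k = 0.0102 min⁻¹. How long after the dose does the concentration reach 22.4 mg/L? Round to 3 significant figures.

254 minutes

C(t) = C₀ e^(−kt)  ⇒  t = ln(C₀/C) / k
t = ln(300/22.4) / 0.01020 = 2.595 / 0.01020 ≈ 254 minutes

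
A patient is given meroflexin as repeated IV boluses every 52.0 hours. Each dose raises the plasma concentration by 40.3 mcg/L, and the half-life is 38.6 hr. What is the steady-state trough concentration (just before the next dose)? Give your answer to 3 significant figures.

26.1 mcg/L

k = ln 2 / 38.6 = 0.01796 hr⁻¹
Fraction remaining after one interval: e^(−kτ) = e^(−0.01796 × 52.0) = 0.3931
R = 1 / (1 − 0.3931) = 1.648
Css,max = 40.3 × 1.648 = 66.40 mcg/L
Css,min = Css,max × e^(−kτ) = 66.40 × 0.3931 ≈ 26.1 mcg/L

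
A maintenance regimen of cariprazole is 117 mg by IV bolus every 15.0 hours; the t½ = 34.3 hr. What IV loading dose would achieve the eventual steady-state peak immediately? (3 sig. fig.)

447 mg

k = ln 2 / 34.3 = 0.02021 hr⁻¹
Accumulation ratio R = 1 / (1 − e^(−kτ)) = 1 / (1 − e^(−0.02021×15.0)) = 1 / (1 − 0.7385) = 3.824
Loading dose = maintenance dose × R = 117 × 3.824 ≈ 447 mg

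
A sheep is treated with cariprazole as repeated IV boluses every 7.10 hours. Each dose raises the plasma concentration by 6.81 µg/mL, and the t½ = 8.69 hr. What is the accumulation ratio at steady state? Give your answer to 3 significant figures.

2.31

k = ln 2 / 8.69 = 0.07976 hr⁻¹
Fraction remaining after one interval: e^(−kτ) = e^(−0.07976 × 7.10) = 0.5676
R = 1 / (1 − 0.5676) = 1 / 0.4324 ≈ 2.31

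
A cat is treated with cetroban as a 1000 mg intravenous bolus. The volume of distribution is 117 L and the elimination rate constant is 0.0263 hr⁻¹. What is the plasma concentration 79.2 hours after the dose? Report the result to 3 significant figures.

1.06 µg/mL

C₀ = dose / V = 1000 / 117 = 8.547 µg/mL
C(t) = C₀ e^(−kt) = 8.547 × e^(−0.02630 × 79.2) = 8.547 × e^(−2.083) = 8.547 × 0.1246 ≈ 1.06 µg/mL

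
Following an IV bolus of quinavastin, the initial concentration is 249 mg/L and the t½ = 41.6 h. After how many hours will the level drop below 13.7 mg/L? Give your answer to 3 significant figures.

k = ln 2 / 41.6 = 0.01666 h⁻¹
C(t) = C₀ e^(−kt)  ⇒  t = ln(C₀/C) / k
t = ln(249/13.7) / 0.01666 = 2.900 / 0.01666 ≈ 174 hours

174 hours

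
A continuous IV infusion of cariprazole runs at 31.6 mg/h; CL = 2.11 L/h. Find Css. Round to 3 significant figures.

Css = infusion rate / CL = 31.6 / 2.11 ≈ 15.0 µg/mL

15.0 µg/mL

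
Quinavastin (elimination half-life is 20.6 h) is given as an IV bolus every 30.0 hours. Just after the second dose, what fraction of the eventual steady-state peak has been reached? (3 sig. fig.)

0.867

k = ln 2 / 20.6 = 0.03365 h⁻¹
f_n = 1 − e^(−nkτ) = 1 − e^(−2 × 0.03365 × 30.0) = 1 − e^(−2.019) = 1 − 0.1328 ≈ 0.867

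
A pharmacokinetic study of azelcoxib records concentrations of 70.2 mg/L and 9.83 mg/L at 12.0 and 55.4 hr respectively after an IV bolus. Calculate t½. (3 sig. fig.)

k = ln(C₁/C₂) / (t₂ − t₁) = ln(70.2/9.83) / (55.4 − 12.0)
  = 1.966 / 43.40 = 0.04530 hr⁻¹
t½ = ln 2 / k = ln 2 / 0.04530 ≈ 15.3 hours

15.3 hours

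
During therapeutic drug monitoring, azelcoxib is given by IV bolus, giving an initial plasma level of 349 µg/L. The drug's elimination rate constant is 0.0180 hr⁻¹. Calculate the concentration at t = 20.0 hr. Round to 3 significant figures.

C(t) = C₀ e^(−kt) = 349 × e^(−0.01800 × 20.0) = 349 × e^(−0.3600) = 349 × 0.6977 ≈ 243 µg/L

243 µg/L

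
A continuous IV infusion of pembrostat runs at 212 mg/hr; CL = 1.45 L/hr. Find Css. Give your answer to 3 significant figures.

146 µg/mL

Css = infusion rate / CL = 212 / 1.45 ≈ 146 µg/mL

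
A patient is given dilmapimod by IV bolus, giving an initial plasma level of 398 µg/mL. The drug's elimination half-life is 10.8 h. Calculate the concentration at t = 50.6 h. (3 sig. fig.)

15.5 µg/mL

k = ln 2 / 10.8 = 0.06418 h⁻¹
50.6 h is 4.685 half-lives, so C = 398 × (1/2)^4.685 = 398 × 0.03887 ≈ 15.5 µg/mL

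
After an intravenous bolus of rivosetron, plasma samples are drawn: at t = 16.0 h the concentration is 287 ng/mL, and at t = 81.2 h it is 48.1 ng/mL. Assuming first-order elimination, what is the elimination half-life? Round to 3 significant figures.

25.3 hours

k = ln(C₁/C₂) / (t₂ − t₁) = ln(287/48.1) / (81.2 − 16.0)
  = 1.786 / 65.20 = 0.02740 h⁻¹
t½ = ln 2 / k = ln 2 / 0.02740 ≈ 25.3 hours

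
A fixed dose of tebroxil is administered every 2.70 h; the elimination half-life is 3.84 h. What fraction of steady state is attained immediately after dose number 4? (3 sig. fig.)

0.858

k = ln 2 / 3.84 = 0.1805 h⁻¹
f_n = 1 − e^(−nkτ) = 1 − e^(−4 × 0.1805 × 2.70) = 1 − e^(−1.949) = 1 − 0.1423 ≈ 0.858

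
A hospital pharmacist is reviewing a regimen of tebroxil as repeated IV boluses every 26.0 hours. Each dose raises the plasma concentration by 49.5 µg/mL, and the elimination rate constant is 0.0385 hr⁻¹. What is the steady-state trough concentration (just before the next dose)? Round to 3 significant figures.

28.8 µg/mL

Fraction remaining after one interval: e^(−kτ) = e^(−0.03850 × 26.0) = 0.3675
R = 1 / (1 − 0.3675) = 1.581
Css,max = 49.5 × 1.581 = 78.26 µg/mL
Css,min = Css,max × e^(−kτ) = 78.26 × 0.3675 ≈ 28.8 µg/mL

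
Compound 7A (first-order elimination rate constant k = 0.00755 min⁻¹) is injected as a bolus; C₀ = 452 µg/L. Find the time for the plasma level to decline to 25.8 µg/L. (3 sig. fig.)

379 minutes

C(t) = C₀ e^(−kt)  ⇒  t = ln(C₀/C) / k
t = ln(452/25.8) / 0.007550 = 2.863 / 0.007550 ≈ 379 minutes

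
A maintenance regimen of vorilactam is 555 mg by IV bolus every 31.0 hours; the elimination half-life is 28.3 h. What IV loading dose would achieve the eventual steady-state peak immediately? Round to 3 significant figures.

k = ln 2 / 28.3 = 0.02449 h⁻¹
Accumulation ratio R = 1 / (1 − e^(−kτ)) = 1 / (1 − e^(−0.02449×31.0)) = 1 / (1 − 0.4680) = 1.880
Loading dose = maintenance dose × R = 555 × 1.880 ≈ 1040 mg

1040 mg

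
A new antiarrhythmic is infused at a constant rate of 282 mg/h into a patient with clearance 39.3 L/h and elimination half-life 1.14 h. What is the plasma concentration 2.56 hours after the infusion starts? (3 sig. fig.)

5.66 mg/L

Css = rate / CL = 282 / 39.3 = 7.176 mg/L
k = ln 2 / 1.14 = 0.6080 h⁻¹
C(t) = Css (1 − e^(−kt)) = 7.176 × (1 − e^(−1.557)) = 7.176 × 0.7891 ≈ 5.66 mg/L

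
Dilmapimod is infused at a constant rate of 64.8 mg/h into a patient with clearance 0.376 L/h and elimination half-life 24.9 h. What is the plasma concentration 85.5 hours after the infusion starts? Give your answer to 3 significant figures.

Css = rate / CL = 64.8 / 0.376 = 172.3 mg/L
k = ln 2 / 24.9 = 0.02784 h⁻¹
C(t) = Css (1 − e^(−kt)) = 172.3 × (1 − e^(−2.380)) = 172.3 × 0.9075 ≈ 156 mg/L

156 mg/L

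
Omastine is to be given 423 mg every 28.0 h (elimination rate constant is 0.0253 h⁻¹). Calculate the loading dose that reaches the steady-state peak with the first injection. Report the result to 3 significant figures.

Accumulation ratio R = 1 / (1 − e^(−kτ)) = 1 / (1 − e^(−0.02530×28.0)) = 1 / (1 − 0.4924) = 1.970
Loading dose = maintenance dose × R = 423 × 1.970 ≈ 833 mg

833 mg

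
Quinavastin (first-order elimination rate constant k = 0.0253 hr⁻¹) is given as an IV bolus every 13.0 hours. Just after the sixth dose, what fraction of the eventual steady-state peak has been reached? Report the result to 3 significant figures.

f_n = 1 − e^(−nkτ) = 1 − e^(−6 × 0.02530 × 13.0) = 1 − e^(−1.973) = 1 − 0.1390 ≈ 0.861

0.861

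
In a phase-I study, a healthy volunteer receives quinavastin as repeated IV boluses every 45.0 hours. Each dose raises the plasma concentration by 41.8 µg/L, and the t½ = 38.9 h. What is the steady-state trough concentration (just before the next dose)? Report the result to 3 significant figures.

34.0 µg/L

k = ln 2 / 38.9 = 0.01782 h⁻¹
Fraction remaining after one interval: e^(−kτ) = e^(−0.01782 × 45.0) = 0.4485
R = 1 / (1 − 0.4485) = 1.813
Css,max = 41.8 × 1.813 = 75.79 µg/L
Css,min = Css,max × e^(−kτ) = 75.79 × 0.4485 ≈ 34.0 µg/L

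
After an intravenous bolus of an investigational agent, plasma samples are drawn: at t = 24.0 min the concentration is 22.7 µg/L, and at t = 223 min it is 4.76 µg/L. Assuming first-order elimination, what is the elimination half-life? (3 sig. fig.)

88.3 minutes

k = ln(C₁/C₂) / (t₂ − t₁) = ln(22.7/4.76) / (223 − 24.0)
  = 1.562 / 199.0 = 0.007850 min⁻¹
t½ = ln 2 / k = ln 2 / 0.007850 ≈ 88.3 minutes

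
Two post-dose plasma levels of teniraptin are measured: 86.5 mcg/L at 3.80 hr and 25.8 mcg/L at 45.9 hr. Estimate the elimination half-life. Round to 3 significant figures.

k = ln(C₁/C₂) / (t₂ − t₁) = ln(86.5/25.8) / (45.9 − 3.80)
  = 1.210 / 42.10 = 0.02874 hr⁻¹
t½ = ln 2 / k = ln 2 / 0.02874 ≈ 24.1 hours

24.1 hours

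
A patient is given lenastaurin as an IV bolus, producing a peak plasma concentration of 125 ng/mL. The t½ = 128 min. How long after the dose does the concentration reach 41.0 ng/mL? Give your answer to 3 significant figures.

k = ln 2 / 128 = 0.005415 min⁻¹
C(t) = C₀ e^(−kt)  ⇒  t = ln(C₀/C) / k
t = ln(125/41.0) / 0.005415 = 1.115 / 0.005415 ≈ 206 minutes

206 minutes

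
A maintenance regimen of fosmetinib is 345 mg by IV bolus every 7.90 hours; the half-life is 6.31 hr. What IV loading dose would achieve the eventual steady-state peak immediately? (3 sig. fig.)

595 mg

k = ln 2 / 6.31 = 0.1098 hr⁻¹
Accumulation ratio R = 1 / (1 − e^(−kτ)) = 1 / (1 − e^(−0.1098×7.90)) = 1 / (1 − 0.4199) = 1.724
Loading dose = maintenance dose × R = 345 × 1.724 ≈ 595 mg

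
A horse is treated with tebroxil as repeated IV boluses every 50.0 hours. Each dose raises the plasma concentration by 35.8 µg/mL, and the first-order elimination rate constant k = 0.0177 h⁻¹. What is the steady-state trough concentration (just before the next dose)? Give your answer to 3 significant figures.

Fraction remaining after one interval: e^(−kτ) = e^(−0.01770 × 50.0) = 0.4127
R = 1 / (1 − 0.4127) = 1.703
Css,max = 35.8 × 1.703 = 60.96 µg/mL
Css,min = Css,max × e^(−kτ) = 60.96 × 0.4127 ≈ 25.2 µg/mL

25.2 µg/mL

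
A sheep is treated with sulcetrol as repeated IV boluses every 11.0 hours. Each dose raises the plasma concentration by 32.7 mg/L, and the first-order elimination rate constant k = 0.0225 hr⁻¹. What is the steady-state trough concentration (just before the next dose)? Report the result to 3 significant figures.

Fraction remaining after one interval: e^(−kτ) = e^(−0.02250 × 11.0) = 0.7808
R = 1 / (1 − 0.7808) = 4.561
Css,max = 32.7 × 4.561 = 149.1 mg/L
Css,min = Css,max × e^(−kτ) = 149.1 × 0.7808 ≈ 116 mg/L

116 mg/L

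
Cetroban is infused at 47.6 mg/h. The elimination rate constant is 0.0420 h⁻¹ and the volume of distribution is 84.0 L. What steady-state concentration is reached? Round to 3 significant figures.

13.5 mg/L

CL = k · V = 0.0420 × 84.0 = 3.528 L/h
Css = rate / CL = 47.6 / 3.528 ≈ 13.5 mg/L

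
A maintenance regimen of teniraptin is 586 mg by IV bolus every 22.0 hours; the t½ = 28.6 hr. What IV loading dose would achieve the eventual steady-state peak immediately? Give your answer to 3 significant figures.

1420 mg

k = ln 2 / 28.6 = 0.02424 hr⁻¹
Accumulation ratio R = 1 / (1 − e^(−kτ)) = 1 / (1 − e^(−0.02424×22.0)) = 1 / (1 − 0.5867) = 2.420
Loading dose = maintenance dose × R = 586 × 2.420 ≈ 1420 mg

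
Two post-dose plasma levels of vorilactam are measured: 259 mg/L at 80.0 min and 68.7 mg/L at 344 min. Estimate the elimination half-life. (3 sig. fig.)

138 minutes

k = ln(C₁/C₂) / (t₂ − t₁) = ln(259/68.7) / (344 − 80.0)
  = 1.327 / 264.0 = 0.005027 min⁻¹
t½ = ln 2 / k = ln 2 / 0.005027 ≈ 138 minutes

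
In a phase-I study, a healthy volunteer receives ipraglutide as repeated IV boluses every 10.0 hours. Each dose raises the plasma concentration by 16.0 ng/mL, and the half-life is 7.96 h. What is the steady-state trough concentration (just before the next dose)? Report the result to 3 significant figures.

k = ln 2 / 7.96 = 0.08708 h⁻¹
Fraction remaining after one interval: e^(−kτ) = e^(−0.08708 × 10.0) = 0.4186
R = 1 / (1 − 0.4186) = 1.720
Css,max = 16.0 × 1.720 = 27.52 ng/mL
Css,min = Css,max × e^(−kτ) = 27.52 × 0.4186 ≈ 11.5 ng/mL

11.5 ng/mL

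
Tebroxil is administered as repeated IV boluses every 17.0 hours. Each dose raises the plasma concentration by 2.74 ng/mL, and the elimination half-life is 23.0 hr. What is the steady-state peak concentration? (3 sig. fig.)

k = ln 2 / 23.0 = 0.03014 hr⁻¹
Fraction remaining after one interval: e^(−kτ) = e^(−0.03014 × 17.0) = 0.5991
R = 1 / (1 − 0.5991) = 2.494
Css,max = 2.74 × 2.494 ≈ 6.83 ng/mL

6.83 ng/mL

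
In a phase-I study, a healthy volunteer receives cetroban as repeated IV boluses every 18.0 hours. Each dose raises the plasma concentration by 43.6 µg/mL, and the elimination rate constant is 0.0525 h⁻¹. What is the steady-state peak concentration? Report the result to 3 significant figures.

Fraction remaining after one interval: e^(−kτ) = e^(−0.05250 × 18.0) = 0.3887
R = 1 / (1 − 0.3887) = 1.636
Css,max = 43.6 × 1.636 ≈ 71.3 µg/mL

71.3 µg/mL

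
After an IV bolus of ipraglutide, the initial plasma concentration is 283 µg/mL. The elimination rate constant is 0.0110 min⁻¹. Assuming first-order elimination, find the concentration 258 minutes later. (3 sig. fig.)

C(t) = C₀ e^(−kt) = 283 × e^(−0.01100 × 258) = 283 × e^(−2.838) = 283 × 0.05854 ≈ 16.6 µg/mL

16.6 µg/mL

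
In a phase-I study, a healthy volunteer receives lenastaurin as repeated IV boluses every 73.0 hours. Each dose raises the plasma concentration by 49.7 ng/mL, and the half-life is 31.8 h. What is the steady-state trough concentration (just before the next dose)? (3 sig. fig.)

12.7 ng/mL

k = ln 2 / 31.8 = 0.02180 h⁻¹
Fraction remaining after one interval: e^(−kτ) = e^(−0.02180 × 73.0) = 0.2037
R = 1 / (1 − 0.2037) = 1.256
Css,max = 49.7 × 1.256 = 62.41 ng/mL
Css,min = Css,max × e^(−kτ) = 62.41 × 0.2037 ≈ 12.7 ng/mL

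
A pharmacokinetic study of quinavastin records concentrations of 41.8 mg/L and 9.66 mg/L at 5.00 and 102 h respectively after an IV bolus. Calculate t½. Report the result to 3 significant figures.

k = ln(C₁/C₂) / (t₂ − t₁) = ln(41.8/9.66) / (102 − 5.00)
  = 1.465 / 97.00 = 0.01510 h⁻¹
t½ = ln 2 / k = ln 2 / 0.01510 ≈ 45.9 hours

45.9 hours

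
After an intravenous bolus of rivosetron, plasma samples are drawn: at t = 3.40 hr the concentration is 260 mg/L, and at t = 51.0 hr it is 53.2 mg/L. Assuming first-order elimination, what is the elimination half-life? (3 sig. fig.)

k = ln(C₁/C₂) / (t₂ − t₁) = ln(260/53.2) / (51.0 − 3.40)
  = 1.587 / 47.60 = 0.03333 hr⁻¹
t½ = ln 2 / k = ln 2 / 0.03333 ≈ 20.8 hours

20.8 hours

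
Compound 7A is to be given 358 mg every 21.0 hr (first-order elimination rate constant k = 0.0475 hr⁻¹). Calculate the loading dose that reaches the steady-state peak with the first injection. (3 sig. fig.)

Accumulation ratio R = 1 / (1 − e^(−kτ)) = 1 / (1 − e^(−0.04750×21.0)) = 1 / (1 − 0.3688) = 1.584
Loading dose = maintenance dose × R = 358 × 1.584 ≈ 567 mg

567 mg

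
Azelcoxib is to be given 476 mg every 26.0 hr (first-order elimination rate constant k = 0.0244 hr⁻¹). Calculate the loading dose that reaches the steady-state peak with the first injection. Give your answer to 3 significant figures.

1010 mg

Accumulation ratio R = 1 / (1 − e^(−kτ)) = 1 / (1 − e^(−0.02440×26.0)) = 1 / (1 − 0.5303) = 2.129
Loading dose = maintenance dose × R = 476 × 2.129 ≈ 1010 mg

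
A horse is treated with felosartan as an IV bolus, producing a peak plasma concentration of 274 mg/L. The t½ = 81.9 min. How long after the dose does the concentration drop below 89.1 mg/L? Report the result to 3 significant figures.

133 minutes

k = ln 2 / 81.9 = 0.008463 min⁻¹
C(t) = C₀ e^(−kt)  ⇒  t = ln(C₀/C) / k
t = ln(274/89.1) / 0.008463 = 1.123 / 0.008463 ≈ 133 minutes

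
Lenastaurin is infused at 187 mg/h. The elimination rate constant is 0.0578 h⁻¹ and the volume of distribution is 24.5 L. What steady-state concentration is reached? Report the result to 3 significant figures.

132 µg/mL

CL = k · V = 0.0578 × 24.5 = 1.416 L/h
Css = rate / CL = 187 / 1.416 ≈ 132 µg/mL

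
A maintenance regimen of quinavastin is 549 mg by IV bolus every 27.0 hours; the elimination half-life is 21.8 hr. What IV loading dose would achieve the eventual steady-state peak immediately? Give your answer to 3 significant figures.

953 mg

k = ln 2 / 21.8 = 0.03180 hr⁻¹
Accumulation ratio R = 1 / (1 − e^(−kτ)) = 1 / (1 − e^(−0.03180×27.0)) = 1 / (1 − 0.4238) = 1.736
Loading dose = maintenance dose × R = 549 × 1.736 ≈ 953 mg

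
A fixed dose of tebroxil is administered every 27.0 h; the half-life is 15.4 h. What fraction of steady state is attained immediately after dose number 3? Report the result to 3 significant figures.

0.974

k = ln 2 / 15.4 = 0.04501 h⁻¹
f_n = 1 − e^(−nkτ) = 1 − e^(−3 × 0.04501 × 27.0) = 1 − e^(−3.646) = 1 − 0.02610 ≈ 0.974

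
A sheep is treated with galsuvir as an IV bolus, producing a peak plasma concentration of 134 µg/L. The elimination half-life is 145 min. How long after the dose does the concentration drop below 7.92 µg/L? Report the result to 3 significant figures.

592 minutes

k = ln 2 / 145 = 0.004780 min⁻¹
C(t) = C₀ e^(−kt)  ⇒  t = ln(C₀/C) / k
t = ln(134/7.92) / 0.004780 = 2.828 / 0.004780 ≈ 592 minutes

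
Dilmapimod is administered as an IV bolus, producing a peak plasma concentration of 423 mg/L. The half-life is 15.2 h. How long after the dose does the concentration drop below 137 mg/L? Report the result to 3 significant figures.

24.7 hours

k = ln 2 / 15.2 = 0.04560 h⁻¹
C(t) = C₀ e^(−kt)  ⇒  t = ln(C₀/C) / k
t = ln(423/137) / 0.04560 = 1.127 / 0.04560 ≈ 24.7 hours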